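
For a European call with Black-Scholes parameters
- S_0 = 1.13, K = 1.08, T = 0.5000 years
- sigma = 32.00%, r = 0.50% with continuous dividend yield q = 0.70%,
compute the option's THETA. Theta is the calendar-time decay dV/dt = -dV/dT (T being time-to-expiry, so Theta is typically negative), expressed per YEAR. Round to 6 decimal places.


d1 = 0.3087254351; d2 = 0.0824512652
phi(d1) = 0.3803763086; exp(-qT) = 0.9965061179; exp(-rT) = 0.9975031224
Theta = -S*exp(-qT)*phi(d1)*sigma/(2*sqrt(T)) - r*K*exp(-rT)*N(d2) + q*S*exp(-qT)*N(d1)
N(d1) = 0.6212348030; N(d2) = 0.5328560645; sqrt(T) = 0.7071067812
Term 1 = -1.1300 * 0.9965061179 * 0.3803763086 * 0.3200 / (2 * 0.7071067812) = -0.0969185377
Term 2 = -0.0050 * 1.0800 * 0.9975031224 * 0.5328560645 = -0.0028702382
Term 3 = 0.0070 * 1.1300 * 0.9965061179 * 0.6212348030 = 0.0048967985
Theta = -0.0969185377 + (-0.0028702382) + (0.0048967985) = -0.094892

Answer: Theta = -0.094892


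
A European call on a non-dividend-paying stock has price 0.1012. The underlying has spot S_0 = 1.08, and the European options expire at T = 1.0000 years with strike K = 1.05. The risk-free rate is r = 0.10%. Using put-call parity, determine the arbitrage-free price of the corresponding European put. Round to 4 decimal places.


Put-call parity: C - P = S_0 * exp(-qT) - K * exp(-rT).
S_0 * exp(-qT) = 1.0800 * 1.00000000 = 1.08000000
K * exp(-rT) = 1.0500 * 0.99900050 = 1.04895052
P = C - S*exp(-qT) + K*exp(-rT)
P = 0.1012 - 1.08000000 + 1.04895052 = 0.0702

Answer: Put price = 0.0702


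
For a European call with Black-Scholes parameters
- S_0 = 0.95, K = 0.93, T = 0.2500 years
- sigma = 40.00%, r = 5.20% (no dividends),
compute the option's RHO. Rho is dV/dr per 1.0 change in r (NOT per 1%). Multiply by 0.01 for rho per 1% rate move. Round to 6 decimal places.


d1 = 0.2713869922; d2 = 0.0713869922
phi(d1) = 0.3845182669; exp(-qT) = 1.0000000000; exp(-rT) = 0.9870841350
N(d2) = 0.5284551191
Rho = K*T*exp(-rT)*N(d2) = 0.9300 * 0.2500 * 0.9870841350 * 0.5284551191 = 0.121279

Answer: Rho = 0.121279


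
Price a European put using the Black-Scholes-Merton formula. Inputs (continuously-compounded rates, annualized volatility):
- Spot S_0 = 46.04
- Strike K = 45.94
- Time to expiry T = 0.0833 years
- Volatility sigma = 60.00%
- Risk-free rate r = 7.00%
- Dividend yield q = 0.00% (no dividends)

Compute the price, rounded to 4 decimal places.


d1 = (ln(S/K) + (r - q + 0.5*sigma^2) * T) / (sigma * sqrt(T)) = 0.13281359
d2 = d1 - sigma * sqrt(T) = -0.04035685
exp(-rT) = 0.99418597; exp(-qT) = 1.00000000
P = K * exp(-rT) * N(-d2) - S_0 * exp(-qT) * N(-d1)
N(-d1) = 0.44717040; N(-d2) = 0.51609568
P = 45.9400 * 0.99418597 * 0.51609568 - 46.0400 * 1.00000000 * 0.44717040 = 2.9839

Answer: Price = 2.9839


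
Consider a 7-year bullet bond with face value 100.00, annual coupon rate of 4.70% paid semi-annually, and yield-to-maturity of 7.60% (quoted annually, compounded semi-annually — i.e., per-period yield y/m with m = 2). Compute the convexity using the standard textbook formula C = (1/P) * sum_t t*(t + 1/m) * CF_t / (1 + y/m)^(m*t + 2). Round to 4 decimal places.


Coupon per period c = face * coupon_rate / m = 2.350000
Periods per year m = 2; per-period yield y/m = 0.038000
Number of cashflows N = 14
Cashflows (t years, CF_t, discount factor 1/(1+y/m)^(m*t), PV):
  t = 0.5000: CF_t = 2.350000, DF = 0.963391, PV = 2.263969
  t = 1.0000: CF_t = 2.350000, DF = 0.928122, PV = 2.181088
  t = 1.5000: CF_t = 2.350000, DF = 0.894145, PV = 2.101241
  t = 2.0000: CF_t = 2.350000, DF = 0.861411, PV = 2.024317
  t = 2.5000: CF_t = 2.350000, DF = 0.829876, PV = 1.950209
  t = 3.0000: CF_t = 2.350000, DF = 0.799495, PV = 1.878814
  t = 3.5000: CF_t = 2.350000, DF = 0.770227, PV = 1.810033
  t = 4.0000: CF_t = 2.350000, DF = 0.742030, PV = 1.743769
  t = 4.5000: CF_t = 2.350000, DF = 0.714865, PV = 1.679932
  t = 5.0000: CF_t = 2.350000, DF = 0.688694, PV = 1.618432
  t = 5.5000: CF_t = 2.350000, DF = 0.663482, PV = 1.559183
  t = 6.0000: CF_t = 2.350000, DF = 0.639193, PV = 1.502103
  t = 6.5000: CF_t = 2.350000, DF = 0.615793, PV = 1.447112
  t = 7.0000: CF_t = 102.350000, DF = 0.593249, PV = 60.719040
Price P = sum_t PV_t = 84.479240
Convexity numerator sum_t t*(t + 1/m) * CF_t / (1+y/m)^(m*t + 2):
  t = 0.5000: term = 1.050620
  t = 1.0000: term = 3.036475
  t = 1.5000: term = 5.850626
  t = 2.0000: term = 9.394069
  t = 2.5000: term = 13.575244
  t = 3.0000: term = 18.309578
  t = 3.5000: term = 23.519047
  t = 4.0000: term = 29.131767
  t = 4.5000: term = 35.081608
  t = 5.0000: term = 41.307824
  t = 5.5000: term = 47.754709
  t = 6.0000: term = 54.371275
  t = 6.5000: term = 61.110939
  t = 7.0000: term = 2958.622081
Convexity = (1/P) * sum = 3302.115863 / 84.479240 = 39.087897

Answer: Convexity = 39.0879


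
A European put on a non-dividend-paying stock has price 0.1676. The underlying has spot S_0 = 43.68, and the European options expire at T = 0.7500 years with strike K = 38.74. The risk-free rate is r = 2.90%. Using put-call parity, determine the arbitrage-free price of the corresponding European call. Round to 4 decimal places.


Answer: Call price = 5.9411

Derivation:
Put-call parity: C - P = S_0 * exp(-qT) - K * exp(-rT).
S_0 * exp(-qT) = 43.6800 * 1.00000000 = 43.68000000
K * exp(-rT) = 38.7400 * 0.97848483 = 37.90650215
C = P + S*exp(-qT) - K*exp(-rT)
C = 0.1676 + 43.68000000 - 37.90650215 = 5.9411


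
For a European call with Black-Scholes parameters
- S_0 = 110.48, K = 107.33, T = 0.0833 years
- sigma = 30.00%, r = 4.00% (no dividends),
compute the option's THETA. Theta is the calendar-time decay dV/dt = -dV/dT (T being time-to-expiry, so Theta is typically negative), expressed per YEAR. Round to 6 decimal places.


d1 = 0.4158539920; d2 = 0.3292687738
phi(d1) = 0.3658961224; exp(-qT) = 1.0000000000; exp(-rT) = 0.9966735450
Theta = -S*exp(-qT)*phi(d1)*sigma/(2*sqrt(T)) - r*K*exp(-rT)*N(d2) + q*S*exp(-qT)*N(d1)
N(d1) = 0.6612415762; N(d2) = 0.6290237279; sqrt(T) = 0.2886173938
Term 1 = -110.4800 * 1.0000000000 * 0.3658961224 * 0.3000 / (2 * 0.2886173938) = -21.0092346153
Term 2 = -0.0400 * 107.3300 * 0.9966735450 * 0.6290237279 = -2.6915414948
Term 3 = 0 (no dividend yield, q = 0)
Theta = -21.0092346153 + (-2.6915414948) + (0.0000000000) = -23.700776

Answer: Theta = -23.700776


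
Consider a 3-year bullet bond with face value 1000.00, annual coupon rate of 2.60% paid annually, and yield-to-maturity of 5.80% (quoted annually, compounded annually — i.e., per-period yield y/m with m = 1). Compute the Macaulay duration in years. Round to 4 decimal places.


Coupon per period c = face * coupon_rate / m = 26.000000
Periods per year m = 1; per-period yield y/m = 0.058000
Number of cashflows N = 3
Cashflows (t years, CF_t, discount factor 1/(1+y/m)^(m*t), PV):
  t = 1.0000: CF_t = 26.000000, DF = 0.945180, PV = 24.574669
  t = 2.0000: CF_t = 26.000000, DF = 0.893364, PV = 23.227476
  t = 3.0000: CF_t = 1026.000000, DF = 0.844390, PV = 866.343971
Price P = sum_t PV_t = 914.146116
Macaulay numerator sum_t t * PV_t:
  t * PV_t at t = 1.0000: 24.574669
  t * PV_t at t = 2.0000: 46.454951
  t * PV_t at t = 3.0000: 2599.031914
Macaulay duration D = (sum_t t * PV_t) / P = 2670.061535 / 914.146116 = 2.920826

Answer: Macaulay duration = 2.9208 years


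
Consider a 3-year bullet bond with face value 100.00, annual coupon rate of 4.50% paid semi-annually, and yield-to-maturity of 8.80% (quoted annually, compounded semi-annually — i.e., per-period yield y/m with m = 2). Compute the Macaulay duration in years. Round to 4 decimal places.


Answer: Macaulay duration = 2.8280 years

Derivation:
Coupon per period c = face * coupon_rate / m = 2.250000
Periods per year m = 2; per-period yield y/m = 0.044000
Number of cashflows N = 6
Cashflows (t years, CF_t, discount factor 1/(1+y/m)^(m*t), PV):
  t = 0.5000: CF_t = 2.250000, DF = 0.957854, PV = 2.155172
  t = 1.0000: CF_t = 2.250000, DF = 0.917485, PV = 2.064341
  t = 1.5000: CF_t = 2.250000, DF = 0.878817, PV = 1.977338
  t = 2.0000: CF_t = 2.250000, DF = 0.841779, PV = 1.894002
  t = 2.5000: CF_t = 2.250000, DF = 0.806302, PV = 1.814179
  t = 3.0000: CF_t = 102.250000, DF = 0.772320, PV = 78.969670
Price P = sum_t PV_t = 88.874704
Macaulay numerator sum_t t * PV_t:
  t * PV_t at t = 0.5000: 1.077586
  t * PV_t at t = 1.0000: 2.064341
  t * PV_t at t = 1.5000: 2.966008
  t * PV_t at t = 2.0000: 3.788005
  t * PV_t at t = 2.5000: 4.535446
  t * PV_t at t = 3.0000: 236.909011
Macaulay duration D = (sum_t t * PV_t) / P = 251.340397 / 88.874704 = 2.828031


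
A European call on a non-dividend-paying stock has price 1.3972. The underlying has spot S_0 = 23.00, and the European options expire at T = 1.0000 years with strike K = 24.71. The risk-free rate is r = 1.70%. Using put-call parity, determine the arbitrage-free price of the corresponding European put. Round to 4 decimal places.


Answer: Put price = 2.6907

Derivation:
Put-call parity: C - P = S_0 * exp(-qT) - K * exp(-rT).
S_0 * exp(-qT) = 23.0000 * 1.00000000 = 23.00000000
K * exp(-rT) = 24.7100 * 0.98314368 = 24.29348045
P = C - S*exp(-qT) + K*exp(-rT)
P = 1.3972 - 23.00000000 + 24.29348045 = 2.6907


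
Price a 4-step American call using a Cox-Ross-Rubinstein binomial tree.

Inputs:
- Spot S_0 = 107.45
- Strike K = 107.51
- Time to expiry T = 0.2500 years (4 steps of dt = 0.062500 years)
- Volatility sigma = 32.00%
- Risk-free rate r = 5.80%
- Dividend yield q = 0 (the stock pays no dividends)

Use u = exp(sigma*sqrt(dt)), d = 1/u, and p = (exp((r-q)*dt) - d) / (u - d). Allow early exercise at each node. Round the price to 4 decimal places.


dt = T/N = 0.062500
u = exp(sigma*sqrt(dt)) = 1.083287; d = 1/u = 0.923116
p = (exp((r-q)*dt) - d) / (u - d) = 0.502684
Discount per step: exp(-r*dt) = 0.996382
Stock lattice S(k, i) with i counting down-moves:
  k=0: S(0,0) = 107.4500
  k=1: S(1,0) = 116.3992; S(1,1) = 99.1889
  k=2: S(2,0) = 126.0937; S(2,1) = 107.4500; S(2,2) = 91.5629
  k=3: S(3,0) = 136.5957; S(3,1) = 116.3992; S(3,2) = 99.1889; S(3,3) = 84.5232
  k=4: S(4,0) = 147.9724; S(4,1) = 126.0937; S(4,2) = 107.4500; S(4,3) = 91.5629; S(4,4) = 78.0247
Terminal payoffs V(N, i) = max(S_T - K, 0):
  V(4,0) = 40.462378; V(4,1) = 18.583743; V(4,2) = 0.000000; V(4,3) = 0.000000; V(4,4) = 0.000000
Backward induction: V(k, i) = exp(-r*dt) * [p * V(k+1, i) + (1-p) * V(k+1, i+1)]; then take max(V_cont, immediate exercise) for American.
  V(3,0) = exp(-r*dt) * [p*40.462378 + (1-p)*18.583743] = 29.474739; exercise = 29.085721; V(3,0) = max -> 29.474739
  V(3,1) = exp(-r*dt) * [p*18.583743 + (1-p)*0.000000] = 9.307945; exercise = 8.889195; V(3,1) = max -> 9.307945
  V(3,2) = exp(-r*dt) * [p*0.000000 + (1-p)*0.000000] = 0.000000; exercise = 0.000000; V(3,2) = max -> 0.000000
  V(3,3) = exp(-r*dt) * [p*0.000000 + (1-p)*0.000000] = 0.000000; exercise = 0.000000; V(3,3) = max -> 0.000000
  V(2,0) = exp(-r*dt) * [p*29.474739 + (1-p)*9.307945] = 19.375104; exercise = 18.583743; V(2,0) = max -> 19.375104
  V(2,1) = exp(-r*dt) * [p*9.307945 + (1-p)*0.000000] = 4.662023; exercise = 0.000000; V(2,1) = max -> 4.662023
  V(2,2) = exp(-r*dt) * [p*0.000000 + (1-p)*0.000000] = 0.000000; exercise = 0.000000; V(2,2) = max -> 0.000000
  V(1,0) = exp(-r*dt) * [p*19.375104 + (1-p)*4.662023] = 12.014420; exercise = 8.889195; V(1,0) = max -> 12.014420
  V(1,1) = exp(-r*dt) * [p*4.662023 + (1-p)*0.000000] = 2.335044; exercise = 0.000000; V(1,1) = max -> 2.335044
  V(0,0) = exp(-r*dt) * [p*12.014420 + (1-p)*2.335044] = 7.174654; exercise = 0.000000; V(0,0) = max -> 7.174654

Answer: Price = V(0,0) = 7.1747


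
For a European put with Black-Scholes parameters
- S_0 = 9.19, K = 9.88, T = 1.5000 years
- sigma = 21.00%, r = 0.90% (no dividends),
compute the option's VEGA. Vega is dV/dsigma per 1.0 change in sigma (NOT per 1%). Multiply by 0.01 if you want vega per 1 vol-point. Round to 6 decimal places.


d1 = -0.1003963239; d2 = -0.3575927469
phi(d1) = 0.3969367844; exp(-qT) = 1.0000000000; exp(-rT) = 0.9865907163
Vega = S * exp(-qT) * phi(d1) * sqrt(T) = 9.1900 * 1.0000000000 * 0.3969367844 * 1.2247448714 = 4.467684

Answer: Vega = 4.467684


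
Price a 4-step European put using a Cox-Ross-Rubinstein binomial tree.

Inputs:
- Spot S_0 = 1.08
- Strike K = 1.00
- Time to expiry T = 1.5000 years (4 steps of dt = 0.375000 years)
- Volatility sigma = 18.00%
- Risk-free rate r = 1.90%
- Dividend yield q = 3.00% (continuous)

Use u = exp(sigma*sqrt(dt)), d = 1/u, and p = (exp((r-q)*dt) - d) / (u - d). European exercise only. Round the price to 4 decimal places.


Answer: Price = V(0,0) = 0.0648

Derivation:
dt = T/N = 0.375000
u = exp(sigma*sqrt(dt)) = 1.116532; d = 1/u = 0.895631
p = (exp((r-q)*dt) - d) / (u - d) = 0.453836
Discount per step: exp(-r*dt) = 0.992900
Stock lattice S(k, i) with i counting down-moves:
  k=0: S(0,0) = 1.0800
  k=1: S(1,0) = 1.2059; S(1,1) = 0.9673
  k=2: S(2,0) = 1.3464; S(2,1) = 1.0800; S(2,2) = 0.8663
  k=3: S(3,0) = 1.5033; S(3,1) = 1.2059; S(3,2) = 0.9673; S(3,3) = 0.7759
  k=4: S(4,0) = 1.6784; S(4,1) = 1.3464; S(4,2) = 1.0800; S(4,3) = 0.8663; S(4,4) = 0.6949
Terminal payoffs V(N, i) = max(K - S_T, 0):
  V(4,0) = 0.000000; V(4,1) = 0.000000; V(4,2) = 0.000000; V(4,3) = 0.133673; V(4,4) = 0.305072
Backward induction: V(k, i) = exp(-r*dt) * [p * V(k+1, i) + (1-p) * V(k+1, i+1)].
  V(3,0) = exp(-r*dt) * [p*0.000000 + (1-p)*0.000000] = 0.000000
  V(3,1) = exp(-r*dt) * [p*0.000000 + (1-p)*0.000000] = 0.000000
  V(3,2) = exp(-r*dt) * [p*0.000000 + (1-p)*0.133673] = 0.072489
  V(3,3) = exp(-r*dt) * [p*0.133673 + (1-p)*0.305072] = 0.225671
  V(2,0) = exp(-r*dt) * [p*0.000000 + (1-p)*0.000000] = 0.000000
  V(2,1) = exp(-r*dt) * [p*0.000000 + (1-p)*0.072489] = 0.039310
  V(2,2) = exp(-r*dt) * [p*0.072489 + (1-p)*0.225671] = 0.155043
  V(1,0) = exp(-r*dt) * [p*0.000000 + (1-p)*0.039310] = 0.021317
  V(1,1) = exp(-r*dt) * [p*0.039310 + (1-p)*0.155043] = 0.101791
  V(0,0) = exp(-r*dt) * [p*0.021317 + (1-p)*0.101791] = 0.064806


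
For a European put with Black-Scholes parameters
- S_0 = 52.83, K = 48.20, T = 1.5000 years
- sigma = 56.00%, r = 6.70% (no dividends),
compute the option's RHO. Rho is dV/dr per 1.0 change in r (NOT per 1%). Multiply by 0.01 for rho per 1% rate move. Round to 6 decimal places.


Answer: Rho = -34.327132

Derivation:
d1 = 0.6231912926; d2 = -0.0626658354
phi(d1) = 0.3285316079; exp(-qT) = 1.0000000000; exp(-rT) = 0.9043851124
N(-d2) = 0.5249836983
Rho = -K*T*exp(-rT)*N(-d2) = -48.2000 * 1.5000 * 0.9043851124 * 0.5249836983 = -34.327132


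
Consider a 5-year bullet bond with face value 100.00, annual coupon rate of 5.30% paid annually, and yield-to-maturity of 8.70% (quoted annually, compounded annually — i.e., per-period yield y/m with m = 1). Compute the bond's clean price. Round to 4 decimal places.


Answer: Price = 86.6716

Derivation:
Coupon per period c = face * coupon_rate / m = 5.300000
Periods per year m = 1; per-period yield y/m = 0.087000
Number of cashflows N = 5
Cashflows (t years, CF_t, discount factor 1/(1+y/m)^(m*t), PV):
  t = 1.0000: CF_t = 5.300000, DF = 0.919963, PV = 4.875805
  t = 2.0000: CF_t = 5.300000, DF = 0.846332, PV = 4.485561
  t = 3.0000: CF_t = 5.300000, DF = 0.778595, PV = 4.126551
  t = 4.0000: CF_t = 5.300000, DF = 0.716278, PV = 3.796275
  t = 5.0000: CF_t = 105.300000, DF = 0.658950, PV = 69.387406
Price P = sum_t PV_t = 86.671598


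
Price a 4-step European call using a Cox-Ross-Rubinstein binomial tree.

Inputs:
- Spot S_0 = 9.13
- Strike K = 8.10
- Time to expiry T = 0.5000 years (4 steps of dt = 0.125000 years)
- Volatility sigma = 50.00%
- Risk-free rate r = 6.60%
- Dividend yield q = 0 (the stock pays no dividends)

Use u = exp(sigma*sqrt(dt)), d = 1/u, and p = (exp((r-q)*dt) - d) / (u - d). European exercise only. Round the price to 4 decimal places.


Answer: Price = V(0,0) = 1.9914

Derivation:
dt = T/N = 0.125000
u = exp(sigma*sqrt(dt)) = 1.193365; d = 1/u = 0.837967
p = (exp((r-q)*dt) - d) / (u - d) = 0.479230
Discount per step: exp(-r*dt) = 0.991784
Stock lattice S(k, i) with i counting down-moves:
  k=0: S(0,0) = 9.1300
  k=1: S(1,0) = 10.8954; S(1,1) = 7.6506
  k=2: S(2,0) = 13.0022; S(2,1) = 9.1300; S(2,2) = 6.4110
  k=3: S(3,0) = 15.5164; S(3,1) = 10.8954; S(3,2) = 7.6506; S(3,3) = 5.3722
  k=4: S(4,0) = 18.5167; S(4,1) = 13.0022; S(4,2) = 9.1300; S(4,3) = 6.4110; S(4,4) = 4.5017
Terminal payoffs V(N, i) = max(S_T - K, 0):
  V(4,0) = 10.416690; V(4,1) = 4.902207; V(4,2) = 1.030000; V(4,3) = 0.000000; V(4,4) = 0.000000
Backward induction: V(k, i) = exp(-r*dt) * [p * V(k+1, i) + (1-p) * V(k+1, i+1)].
  V(3,0) = exp(-r*dt) * [p*10.416690 + (1-p)*4.902207] = 7.482923
  V(3,1) = exp(-r*dt) * [p*4.902207 + (1-p)*1.030000] = 2.861969
  V(3,2) = exp(-r*dt) * [p*1.030000 + (1-p)*0.000000] = 0.489551
  V(3,3) = exp(-r*dt) * [p*0.000000 + (1-p)*0.000000] = 0.000000
  V(2,0) = exp(-r*dt) * [p*7.482923 + (1-p)*2.861969] = 5.034760
  V(2,1) = exp(-r*dt) * [p*2.861969 + (1-p)*0.489551] = 1.613122
  V(2,2) = exp(-r*dt) * [p*0.489551 + (1-p)*0.000000] = 0.232680
  V(1,0) = exp(-r*dt) * [p*5.034760 + (1-p)*1.613122] = 3.226148
  V(1,1) = exp(-r*dt) * [p*1.613122 + (1-p)*0.232680] = 0.886882
  V(0,0) = exp(-r*dt) * [p*3.226148 + (1-p)*0.886882] = 1.991431


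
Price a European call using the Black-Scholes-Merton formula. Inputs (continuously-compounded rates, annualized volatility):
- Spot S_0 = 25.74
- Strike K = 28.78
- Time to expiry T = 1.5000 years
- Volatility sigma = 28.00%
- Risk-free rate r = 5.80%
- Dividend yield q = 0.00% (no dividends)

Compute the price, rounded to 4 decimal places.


Answer: Price = 3.2361

Derivation:
d1 = (ln(S/K) + (r - q + 0.5*sigma^2) * T) / (sigma * sqrt(T)) = 0.09962862
d2 = d1 - sigma * sqrt(T) = -0.24329994
exp(-rT) = 0.91667710; exp(-qT) = 1.00000000
C = S_0 * exp(-qT) * N(d1) - K * exp(-rT) * N(d2)
N(d1) = 0.53968042; N(d2) = 0.40388653
C = 25.7400 * 1.00000000 * 0.53968042 - 28.7800 * 0.91667710 * 0.40388653 = 3.2361


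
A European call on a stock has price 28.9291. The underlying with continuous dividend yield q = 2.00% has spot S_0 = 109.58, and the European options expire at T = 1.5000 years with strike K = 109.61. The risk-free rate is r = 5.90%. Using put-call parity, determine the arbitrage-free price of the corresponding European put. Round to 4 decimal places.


Put-call parity: C - P = S_0 * exp(-qT) - K * exp(-rT).
S_0 * exp(-qT) = 109.5800 * 0.97044553 = 106.34142157
K * exp(-rT) = 109.6100 * 0.91530311 = 100.32637397
P = C - S*exp(-qT) + K*exp(-rT)
P = 28.9291 - 106.34142157 + 100.32637397 = 22.9141

Answer: Put price = 22.9141


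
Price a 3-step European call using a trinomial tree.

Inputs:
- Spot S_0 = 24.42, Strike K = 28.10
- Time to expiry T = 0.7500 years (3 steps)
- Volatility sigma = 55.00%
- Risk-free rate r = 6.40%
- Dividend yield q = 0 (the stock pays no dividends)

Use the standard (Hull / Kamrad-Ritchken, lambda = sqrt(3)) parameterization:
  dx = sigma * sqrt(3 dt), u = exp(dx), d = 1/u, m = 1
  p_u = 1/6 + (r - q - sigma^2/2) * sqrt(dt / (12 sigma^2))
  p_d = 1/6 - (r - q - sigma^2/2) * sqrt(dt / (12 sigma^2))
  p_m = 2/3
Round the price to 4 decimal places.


dt = T/N = 0.250000; dx = sigma*sqrt(3*dt) = 0.476314
u = exp(dx) = 1.610128; d = 1/u = 0.621068
p_u = 0.143769, p_m = 0.666667, p_d = 0.189564
Discount per step: exp(-r*dt) = 0.984127
Stock lattice S(k, j) with j the centered position index:
  k=0: S(0,+0) = 24.4200
  k=1: S(1,-1) = 15.1665; S(1,+0) = 24.4200; S(1,+1) = 39.3193
  k=2: S(2,-2) = 9.4194; S(2,-1) = 15.1665; S(2,+0) = 24.4200; S(2,+1) = 39.3193; S(2,+2) = 63.3092
  k=3: S(3,-3) = 5.8501; S(3,-2) = 9.4194; S(3,-1) = 15.1665; S(3,+0) = 24.4200; S(3,+1) = 39.3193; S(3,+2) = 63.3092; S(3,+3) = 101.9359
Terminal payoffs V(N, j) = max(S_T - K, 0):
  V(3,-3) = 0.000000; V(3,-2) = 0.000000; V(3,-1) = 0.000000; V(3,+0) = 0.000000; V(3,+1) = 11.219337; V(3,+2) = 35.209184; V(3,+3) = 73.835920
Backward induction: V(k, j) = exp(-r*dt) * [p_u * V(k+1, j+1) + p_m * V(k+1, j) + p_d * V(k+1, j-1)]
  V(2,-2) = exp(-r*dt) * [p_u*0.000000 + p_m*0.000000 + p_d*0.000000] = 0.000000
  V(2,-1) = exp(-r*dt) * [p_u*0.000000 + p_m*0.000000 + p_d*0.000000] = 0.000000
  V(2,+0) = exp(-r*dt) * [p_u*11.219337 + p_m*0.000000 + p_d*0.000000] = 1.587396
  V(2,+1) = exp(-r*dt) * [p_u*35.209184 + p_m*11.219337 + p_d*0.000000] = 12.342496
  V(2,+2) = exp(-r*dt) * [p_u*73.835920 + p_m*35.209184 + p_d*11.219337] = 35.640094
  V(1,-1) = exp(-r*dt) * [p_u*1.587396 + p_m*0.000000 + p_d*0.000000] = 0.224597
  V(1,+0) = exp(-r*dt) * [p_u*12.342496 + p_m*1.587396 + p_d*0.000000] = 2.787775
  V(1,+1) = exp(-r*dt) * [p_u*35.640094 + p_m*12.342496 + p_d*1.587396] = 13.436489
  V(0,+0) = exp(-r*dt) * [p_u*13.436489 + p_m*2.787775 + p_d*0.224597] = 3.772011

Answer: Price = V(0,0) = 3.7720


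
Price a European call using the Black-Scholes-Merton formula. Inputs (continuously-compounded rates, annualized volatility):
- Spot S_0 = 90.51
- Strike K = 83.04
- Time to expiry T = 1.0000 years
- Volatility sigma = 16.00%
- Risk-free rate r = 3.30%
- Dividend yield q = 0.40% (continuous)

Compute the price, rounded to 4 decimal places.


Answer: Price = 11.6826

Derivation:
d1 = (ln(S/K) + (r - q + 0.5*sigma^2) * T) / (sigma * sqrt(T)) = 0.79961202
d2 = d1 - sigma * sqrt(T) = 0.63961202
exp(-rT) = 0.96753856; exp(-qT) = 0.99600799
C = S_0 * exp(-qT) * N(d1) - K * exp(-rT) * N(d2)
N(d1) = 0.78803219; N(d2) = 0.73878757
C = 90.5100 * 0.99600799 * 0.78803219 - 83.0400 * 0.96753856 * 0.73878757 = 11.6826


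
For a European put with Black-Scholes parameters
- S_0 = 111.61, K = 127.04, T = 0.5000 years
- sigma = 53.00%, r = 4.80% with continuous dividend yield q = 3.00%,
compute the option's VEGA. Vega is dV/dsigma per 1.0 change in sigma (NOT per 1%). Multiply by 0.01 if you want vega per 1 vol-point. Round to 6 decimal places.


d1 = -0.1341270717; d2 = -0.5088936657
phi(d1) = 0.3953698714; exp(-qT) = 0.9851119396; exp(-rT) = 0.9762857098
Vega = S * exp(-qT) * phi(d1) * sqrt(T) = 111.6100 * 0.9851119396 * 0.3953698714 * 0.7071067812 = 30.738117

Answer: Vega = 30.738117


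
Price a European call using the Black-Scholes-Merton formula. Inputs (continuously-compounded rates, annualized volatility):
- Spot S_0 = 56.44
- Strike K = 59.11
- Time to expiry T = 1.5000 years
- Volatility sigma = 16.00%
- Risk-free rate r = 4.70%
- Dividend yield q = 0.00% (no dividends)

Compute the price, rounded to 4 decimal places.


Answer: Price = 5.0625

Derivation:
d1 = (ln(S/K) + (r - q + 0.5*sigma^2) * T) / (sigma * sqrt(T)) = 0.22187280
d2 = d1 - sigma * sqrt(T) = 0.02591362
exp(-rT) = 0.93192774; exp(-qT) = 1.00000000
C = S_0 * exp(-qT) * N(d1) - K * exp(-rT) * N(d2)
N(d1) = 0.58779355; N(d2) = 0.51033688
C = 56.4400 * 1.00000000 * 0.58779355 - 59.1100 * 0.93192774 * 0.51033688 = 5.0625


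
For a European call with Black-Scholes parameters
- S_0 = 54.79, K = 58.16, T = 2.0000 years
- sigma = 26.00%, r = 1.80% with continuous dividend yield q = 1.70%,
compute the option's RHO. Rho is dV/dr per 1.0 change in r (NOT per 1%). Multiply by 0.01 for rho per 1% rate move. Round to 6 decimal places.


Answer: Rho = 41.140464

Derivation:
d1 = 0.0269512725; d2 = -0.3407442537
phi(d1) = 0.3987974166; exp(-qT) = 0.9665715046; exp(-rT) = 0.9646402935
N(d2) = 0.3666480603
Rho = K*T*exp(-rT)*N(d2) = 58.1600 * 2.0000 * 0.9646402935 * 0.3666480603 = 41.140464


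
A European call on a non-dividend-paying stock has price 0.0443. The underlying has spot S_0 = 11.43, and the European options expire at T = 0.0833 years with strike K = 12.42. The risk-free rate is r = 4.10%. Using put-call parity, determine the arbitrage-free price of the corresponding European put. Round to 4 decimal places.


Answer: Put price = 0.9920

Derivation:
Put-call parity: C - P = S_0 * exp(-qT) - K * exp(-rT).
S_0 * exp(-qT) = 11.4300 * 1.00000000 = 11.43000000
K * exp(-rT) = 12.4200 * 0.99659053 = 12.37765433
P = C - S*exp(-qT) + K*exp(-rT)
P = 0.0443 - 11.43000000 + 12.37765433 = 0.9920


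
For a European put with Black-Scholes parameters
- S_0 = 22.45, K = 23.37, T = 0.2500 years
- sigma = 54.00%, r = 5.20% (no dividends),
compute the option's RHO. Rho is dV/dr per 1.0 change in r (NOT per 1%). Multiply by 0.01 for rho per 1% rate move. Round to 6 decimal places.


d1 = 0.0343980209; d2 = -0.2356019791
phi(d1) = 0.3987063312; exp(-qT) = 1.0000000000; exp(-rT) = 0.9870841350
N(-d2) = 0.5931292312
Rho = -K*T*exp(-rT)*N(-d2) = -23.3700 * 0.2500 * 0.9870841350 * 0.5931292312 = -3.420599

Answer: Rho = -3.420599


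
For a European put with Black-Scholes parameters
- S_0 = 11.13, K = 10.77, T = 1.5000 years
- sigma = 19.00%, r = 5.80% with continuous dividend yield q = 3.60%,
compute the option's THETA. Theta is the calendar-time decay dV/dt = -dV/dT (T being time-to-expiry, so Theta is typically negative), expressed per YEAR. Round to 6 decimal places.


d1 = 0.3994588084; d2 = 0.1667572829
phi(d1) = 0.3683498169; exp(-qT) = 0.9474321065; exp(-rT) = 0.9166770956
Theta = -S*exp(-qT)*phi(d1)*sigma/(2*sqrt(T)) + r*K*exp(-rT)*N(-d2) - q*S*exp(-qT)*N(-d1)
N(-d1) = 0.3447775847; N(-d2) = 0.4337805157; sqrt(T) = 1.2247448714
Term 1 = -11.1300 * 0.9474321065 * 0.3683498169 * 0.1900 / (2 * 1.2247448714) = -0.3012879042
Term 2 = 0.0580 * 10.7700 * 0.9166770956 * 0.4337805157 = 0.2483877181
Term 3 = -0.0360 * 11.1300 * 0.9474321065 * 0.3447775847 = -0.1308834656
Theta = -0.3012879042 + (0.2483877181) + (-0.1308834656) = -0.183784

Answer: Theta = -0.183784


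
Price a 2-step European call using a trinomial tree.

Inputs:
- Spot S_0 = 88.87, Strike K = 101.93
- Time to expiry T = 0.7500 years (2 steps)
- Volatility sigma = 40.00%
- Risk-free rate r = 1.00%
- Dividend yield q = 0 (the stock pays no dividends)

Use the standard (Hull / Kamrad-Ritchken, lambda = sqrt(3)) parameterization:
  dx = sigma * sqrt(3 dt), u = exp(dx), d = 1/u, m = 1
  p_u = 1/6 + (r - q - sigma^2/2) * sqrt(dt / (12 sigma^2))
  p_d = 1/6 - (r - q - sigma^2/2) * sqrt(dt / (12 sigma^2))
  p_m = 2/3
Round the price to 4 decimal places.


Answer: Price = V(0,0) = 8.0226

Derivation:
dt = T/N = 0.375000; dx = sigma*sqrt(3*dt) = 0.424264
u = exp(dx) = 1.528465; d = 1/u = 0.654251
p_u = 0.135731, p_m = 0.666667, p_d = 0.197603
Discount per step: exp(-r*dt) = 0.996257
Stock lattice S(k, j) with j the centered position index:
  k=0: S(0,+0) = 88.8700
  k=1: S(1,-1) = 58.1433; S(1,+0) = 88.8700; S(1,+1) = 135.8347
  k=2: S(2,-2) = 38.0403; S(2,-1) = 58.1433; S(2,+0) = 88.8700; S(2,+1) = 135.8347; S(2,+2) = 207.6186
Terminal payoffs V(N, j) = max(S_T - K, 0):
  V(2,-2) = 0.000000; V(2,-1) = 0.000000; V(2,+0) = 0.000000; V(2,+1) = 33.904699; V(2,+2) = 105.688605
Backward induction: V(k, j) = exp(-r*dt) * [p_u * V(k+1, j+1) + p_m * V(k+1, j) + p_d * V(k+1, j-1)]
  V(1,-1) = exp(-r*dt) * [p_u*0.000000 + p_m*0.000000 + p_d*0.000000] = 0.000000
  V(1,+0) = exp(-r*dt) * [p_u*33.904699 + p_m*0.000000 + p_d*0.000000] = 4.584685
  V(1,+1) = exp(-r*dt) * [p_u*105.688605 + p_m*33.904699 + p_d*0.000000] = 36.810029
  V(0,+0) = exp(-r*dt) * [p_u*36.810029 + p_m*4.584685 + p_d*0.000000] = 8.022568


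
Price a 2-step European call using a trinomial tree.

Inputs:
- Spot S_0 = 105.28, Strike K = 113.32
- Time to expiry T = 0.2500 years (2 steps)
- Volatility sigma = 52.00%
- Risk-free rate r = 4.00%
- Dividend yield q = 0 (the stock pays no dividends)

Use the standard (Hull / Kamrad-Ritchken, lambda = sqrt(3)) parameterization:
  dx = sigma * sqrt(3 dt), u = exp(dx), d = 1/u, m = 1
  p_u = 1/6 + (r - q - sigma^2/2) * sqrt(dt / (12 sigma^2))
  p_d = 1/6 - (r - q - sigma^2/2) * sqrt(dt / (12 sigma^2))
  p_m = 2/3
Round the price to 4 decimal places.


Answer: Price = V(0,0) = 7.9995

Derivation:
dt = T/N = 0.125000; dx = sigma*sqrt(3*dt) = 0.318434
u = exp(dx) = 1.374972; d = 1/u = 0.727287
p_u = 0.147981, p_m = 0.666667, p_d = 0.185352
Discount per step: exp(-r*dt) = 0.995012
Stock lattice S(k, j) with j the centered position index:
  k=0: S(0,+0) = 105.2800
  k=1: S(1,-1) = 76.5688; S(1,+0) = 105.2800; S(1,+1) = 144.7571
  k=2: S(2,-2) = 55.6875; S(2,-1) = 76.5688; S(2,+0) = 105.2800; S(2,+1) = 144.7571; S(2,+2) = 199.0370
Terminal payoffs V(N, j) = max(S_T - K, 0):
  V(2,-2) = 0.000000; V(2,-1) = 0.000000; V(2,+0) = 0.000000; V(2,+1) = 31.437095; V(2,+2) = 85.717013
Backward induction: V(k, j) = exp(-r*dt) * [p_u * V(k+1, j+1) + p_m * V(k+1, j) + p_d * V(k+1, j-1)]
  V(1,-1) = exp(-r*dt) * [p_u*0.000000 + p_m*0.000000 + p_d*0.000000] = 0.000000
  V(1,+0) = exp(-r*dt) * [p_u*31.437095 + p_m*0.000000 + p_d*0.000000] = 4.628905
  V(1,+1) = exp(-r*dt) * [p_u*85.717013 + p_m*31.437095 + p_d*0.000000] = 33.474799
  V(0,+0) = exp(-r*dt) * [p_u*33.474799 + p_m*4.628905 + p_d*0.000000] = 7.999488


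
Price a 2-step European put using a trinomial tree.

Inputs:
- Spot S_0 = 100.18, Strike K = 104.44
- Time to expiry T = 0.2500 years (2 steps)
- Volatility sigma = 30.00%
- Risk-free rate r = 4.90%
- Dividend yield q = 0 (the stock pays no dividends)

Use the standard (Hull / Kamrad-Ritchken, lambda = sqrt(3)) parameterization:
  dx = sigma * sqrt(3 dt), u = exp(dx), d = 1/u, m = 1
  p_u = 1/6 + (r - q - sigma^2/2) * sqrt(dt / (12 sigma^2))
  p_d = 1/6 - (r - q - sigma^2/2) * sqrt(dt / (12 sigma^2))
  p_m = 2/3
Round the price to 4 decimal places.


dt = T/N = 0.125000; dx = sigma*sqrt(3*dt) = 0.183712
u = exp(dx) = 1.201669; d = 1/u = 0.832176
p_u = 0.168027, p_m = 0.666667, p_d = 0.165306
Discount per step: exp(-r*dt) = 0.993894
Stock lattice S(k, j) with j the centered position index:
  k=0: S(0,+0) = 100.1800
  k=1: S(1,-1) = 83.3674; S(1,+0) = 100.1800; S(1,+1) = 120.3832
  k=2: S(2,-2) = 69.3763; S(2,-1) = 83.3674; S(2,+0) = 100.1800; S(2,+1) = 120.3832; S(2,+2) = 144.6608
Terminal payoffs V(N, j) = max(K - S_T, 0):
  V(2,-2) = 35.063714; V(2,-1) = 21.072642; V(2,+0) = 4.260000; V(2,+1) = 0.000000; V(2,+2) = 0.000000
Backward induction: V(k, j) = exp(-r*dt) * [p_u * V(k+1, j+1) + p_m * V(k+1, j) + p_d * V(k+1, j-1)]
  V(1,-1) = exp(-r*dt) * [p_u*4.260000 + p_m*21.072642 + p_d*35.063714] = 20.434914
  V(1,+0) = exp(-r*dt) * [p_u*0.000000 + p_m*4.260000 + p_d*21.072642] = 6.284818
  V(1,+1) = exp(-r*dt) * [p_u*0.000000 + p_m*0.000000 + p_d*4.260000] = 0.699903
  V(0,+0) = exp(-r*dt) * [p_u*0.699903 + p_m*6.284818 + p_d*20.434914] = 7.638563

Answer: Price = V(0,0) = 7.6386


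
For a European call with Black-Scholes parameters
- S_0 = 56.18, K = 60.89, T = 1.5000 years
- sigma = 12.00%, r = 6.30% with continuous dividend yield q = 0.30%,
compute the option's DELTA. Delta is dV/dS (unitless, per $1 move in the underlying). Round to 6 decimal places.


d1 = 0.1380686469; d2 = -0.0089007377
phi(d1) = 0.3951578361; exp(-qT) = 0.9955101098; exp(-rT) = 0.9098277346
N(d1) = 0.5549069177
Delta = exp(-qT) * N(d1) = 0.9955101098 * 0.5549069177 = 0.552415

Answer: Delta = 0.552415


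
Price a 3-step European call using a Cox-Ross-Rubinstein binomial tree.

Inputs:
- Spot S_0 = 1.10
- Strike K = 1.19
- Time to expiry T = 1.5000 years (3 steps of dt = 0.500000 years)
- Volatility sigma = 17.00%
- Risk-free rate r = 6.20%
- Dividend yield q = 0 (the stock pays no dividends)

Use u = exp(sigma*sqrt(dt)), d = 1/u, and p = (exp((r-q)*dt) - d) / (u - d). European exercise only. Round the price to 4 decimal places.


dt = T/N = 0.500000
u = exp(sigma*sqrt(dt)) = 1.127732; d = 1/u = 0.886736
p = (exp((r-q)*dt) - d) / (u - d) = 0.600632
Discount per step: exp(-r*dt) = 0.969476
Stock lattice S(k, i) with i counting down-moves:
  k=0: S(0,0) = 1.1000
  k=1: S(1,0) = 1.2405; S(1,1) = 0.9754
  k=2: S(2,0) = 1.3990; S(2,1) = 1.1000; S(2,2) = 0.8649
  k=3: S(3,0) = 1.5776; S(3,1) = 1.2405; S(3,2) = 0.9754; S(3,3) = 0.7670
Terminal payoffs V(N, i) = max(S_T - K, 0):
  V(3,0) = 0.387647; V(3,1) = 0.050505; V(3,2) = 0.000000; V(3,3) = 0.000000
Backward induction: V(k, i) = exp(-r*dt) * [p * V(k+1, i) + (1-p) * V(k+1, i+1)].
  V(2,0) = exp(-r*dt) * [p*0.387647 + (1-p)*0.050505] = 0.245280
  V(2,1) = exp(-r*dt) * [p*0.050505 + (1-p)*0.000000] = 0.029409
  V(2,2) = exp(-r*dt) * [p*0.000000 + (1-p)*0.000000] = 0.000000
  V(1,0) = exp(-r*dt) * [p*0.245280 + (1-p)*0.029409] = 0.154213
  V(1,1) = exp(-r*dt) * [p*0.029409 + (1-p)*0.000000] = 0.017125
  V(0,0) = exp(-r*dt) * [p*0.154213 + (1-p)*0.017125] = 0.096428

Answer: Price = V(0,0) = 0.0964


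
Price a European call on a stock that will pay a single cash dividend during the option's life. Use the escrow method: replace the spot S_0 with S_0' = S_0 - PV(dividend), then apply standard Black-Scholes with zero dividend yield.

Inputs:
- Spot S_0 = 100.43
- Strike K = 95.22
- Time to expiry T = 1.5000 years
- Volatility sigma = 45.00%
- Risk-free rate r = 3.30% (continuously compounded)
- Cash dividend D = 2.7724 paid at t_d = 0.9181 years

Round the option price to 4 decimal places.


Answer: Price = 24.1953

Derivation:
PV(D) = D * exp(-r * t_d) = 2.7724 * 0.97015706 = 2.68966344
S_0' = S_0 - PV(D) = 100.4300 - 2.68966344 = 97.74033656
d1 = (ln(S_0'/K) + (r + sigma^2/2)*T) / (sigma*sqrt(T)) = 0.41278317
d2 = d1 - sigma*sqrt(T) = -0.13835202
exp(-rT) = 0.95170516
N(d1) = 0.66011726; N(d2) = 0.44498111
C = S_0' * N(d1) - K * exp(-rT) * N(d2) = 97.74033656 * 0.66011726 - 95.2200 * 0.95170516 * 0.44498111 = 24.1953


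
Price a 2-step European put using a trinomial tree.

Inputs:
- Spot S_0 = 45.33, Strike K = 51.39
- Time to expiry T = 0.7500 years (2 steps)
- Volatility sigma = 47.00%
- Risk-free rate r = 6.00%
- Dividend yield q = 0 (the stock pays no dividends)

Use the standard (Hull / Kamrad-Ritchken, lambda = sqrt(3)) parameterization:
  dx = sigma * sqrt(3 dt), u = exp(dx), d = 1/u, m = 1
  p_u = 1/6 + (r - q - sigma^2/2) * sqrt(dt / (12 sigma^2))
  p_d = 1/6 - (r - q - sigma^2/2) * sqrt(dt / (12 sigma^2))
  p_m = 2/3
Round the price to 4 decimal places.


dt = T/N = 0.375000; dx = sigma*sqrt(3*dt) = 0.498510
u = exp(dx) = 1.646267; d = 1/u = 0.607435
p_u = 0.147691, p_m = 0.666667, p_d = 0.185642
Discount per step: exp(-r*dt) = 0.977751
Stock lattice S(k, j) with j the centered position index:
  k=0: S(0,+0) = 45.3300
  k=1: S(1,-1) = 27.5350; S(1,+0) = 45.3300; S(1,+1) = 74.6253
  k=2: S(2,-2) = 16.7257; S(2,-1) = 27.5350; S(2,+0) = 45.3300; S(2,+1) = 74.6253; S(2,+2) = 122.8531
Terminal payoffs V(N, j) = max(K - S_T, 0):
  V(2,-2) = 34.664266; V(2,-1) = 23.854976; V(2,+0) = 6.060000; V(2,+1) = 0.000000; V(2,+2) = 0.000000
Backward induction: V(k, j) = exp(-r*dt) * [p_u * V(k+1, j+1) + p_m * V(k+1, j) + p_d * V(k+1, j-1)]
  V(1,-1) = exp(-r*dt) * [p_u*6.060000 + p_m*23.854976 + p_d*34.664266] = 22.716553
  V(1,+0) = exp(-r*dt) * [p_u*0.000000 + p_m*6.060000 + p_d*23.854976] = 8.280071
  V(1,+1) = exp(-r*dt) * [p_u*0.000000 + p_m*0.000000 + p_d*6.060000] = 1.099961
  V(0,+0) = exp(-r*dt) * [p_u*1.099961 + p_m*8.280071 + p_d*22.716553] = 9.679392

Answer: Price = V(0,0) = 9.6794


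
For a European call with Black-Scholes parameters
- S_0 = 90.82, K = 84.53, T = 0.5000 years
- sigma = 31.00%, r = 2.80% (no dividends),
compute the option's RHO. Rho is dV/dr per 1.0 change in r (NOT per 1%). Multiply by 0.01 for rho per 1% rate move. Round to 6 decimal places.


Answer: Rho = 25.461174

Derivation:
d1 = 0.5008963087; d2 = 0.2816932065
phi(d1) = 0.3519074412; exp(-qT) = 1.0000000000; exp(-rT) = 0.9860975443
N(d2) = 0.6109106180
Rho = K*T*exp(-rT)*N(d2) = 84.5300 * 0.5000 * 0.9860975443 * 0.6109106180 = 25.461174


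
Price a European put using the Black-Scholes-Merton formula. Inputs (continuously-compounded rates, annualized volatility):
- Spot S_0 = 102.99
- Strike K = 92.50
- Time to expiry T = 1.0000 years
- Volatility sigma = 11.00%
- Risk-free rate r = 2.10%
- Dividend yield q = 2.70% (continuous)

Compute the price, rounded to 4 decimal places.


Answer: Price = 1.0099

Derivation:
d1 = (ln(S/K) + (r - q + 0.5*sigma^2) * T) / (sigma * sqrt(T)) = 0.97702956
d2 = d1 - sigma * sqrt(T) = 0.86702956
exp(-rT) = 0.97921896; exp(-qT) = 0.97336124
P = K * exp(-rT) * N(-d2) - S_0 * exp(-qT) * N(-d1)
N(-d1) = 0.16427726; N(-d2) = 0.19296291
P = 92.5000 * 0.97921896 * 0.19296291 - 102.9900 * 0.97336124 * 0.16427726 = 1.0099


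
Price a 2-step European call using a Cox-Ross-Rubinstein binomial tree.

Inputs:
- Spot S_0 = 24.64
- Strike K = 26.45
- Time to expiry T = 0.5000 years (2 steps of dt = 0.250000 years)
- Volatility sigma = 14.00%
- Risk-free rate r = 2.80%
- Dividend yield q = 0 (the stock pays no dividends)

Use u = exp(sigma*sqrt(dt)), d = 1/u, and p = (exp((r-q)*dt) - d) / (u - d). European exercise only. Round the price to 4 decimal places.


Answer: Price = V(0,0) = 0.5295

Derivation:
dt = T/N = 0.250000
u = exp(sigma*sqrt(dt)) = 1.072508; d = 1/u = 0.932394
p = (exp((r-q)*dt) - d) / (u - d) = 0.532642
Discount per step: exp(-r*dt) = 0.993024
Stock lattice S(k, i) with i counting down-moves:
  k=0: S(0,0) = 24.6400
  k=1: S(1,0) = 26.4266; S(1,1) = 22.9742
  k=2: S(2,0) = 28.3427; S(2,1) = 24.6400; S(2,2) = 21.4210
Terminal payoffs V(N, i) = max(S_T - K, 0):
  V(2,0) = 1.892746; V(2,1) = 0.000000; V(2,2) = 0.000000
Backward induction: V(k, i) = exp(-r*dt) * [p * V(k+1, i) + (1-p) * V(k+1, i+1)].
  V(1,0) = exp(-r*dt) * [p*1.892746 + (1-p)*0.000000] = 1.001123
  V(1,1) = exp(-r*dt) * [p*0.000000 + (1-p)*0.000000] = 0.000000
  V(0,0) = exp(-r*dt) * [p*1.001123 + (1-p)*0.000000] = 0.529520


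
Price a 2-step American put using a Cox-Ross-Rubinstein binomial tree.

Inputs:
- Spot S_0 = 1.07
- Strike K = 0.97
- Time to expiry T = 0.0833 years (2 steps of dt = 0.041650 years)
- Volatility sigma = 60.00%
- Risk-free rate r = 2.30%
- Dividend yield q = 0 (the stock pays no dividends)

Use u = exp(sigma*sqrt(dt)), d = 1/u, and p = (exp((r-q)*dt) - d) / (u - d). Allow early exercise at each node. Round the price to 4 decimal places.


Answer: Price = V(0,0) = 0.0367

Derivation:
dt = T/N = 0.041650
u = exp(sigma*sqrt(dt)) = 1.130263; d = 1/u = 0.884750
p = (exp((r-q)*dt) - d) / (u - d) = 0.473329
Discount per step: exp(-r*dt) = 0.999043
Stock lattice S(k, i) with i counting down-moves:
  k=0: S(0,0) = 1.0700
  k=1: S(1,0) = 1.2094; S(1,1) = 0.9467
  k=2: S(2,0) = 1.3669; S(2,1) = 1.0700; S(2,2) = 0.8376
Terminal payoffs V(N, i) = max(K - S_T, 0):
  V(2,0) = 0.000000; V(2,1) = 0.000000; V(2,2) = 0.132422
Backward induction: V(k, i) = exp(-r*dt) * [p * V(k+1, i) + (1-p) * V(k+1, i+1)]; then take max(V_cont, immediate exercise) for American.
  V(1,0) = exp(-r*dt) * [p*0.000000 + (1-p)*0.000000] = 0.000000; exercise = 0.000000; V(1,0) = max -> 0.000000
  V(1,1) = exp(-r*dt) * [p*0.000000 + (1-p)*0.132422] = 0.069676; exercise = 0.023317; V(1,1) = max -> 0.069676
  V(0,0) = exp(-r*dt) * [p*0.000000 + (1-p)*0.069676] = 0.036661; exercise = 0.000000; V(0,0) = max -> 0.036661


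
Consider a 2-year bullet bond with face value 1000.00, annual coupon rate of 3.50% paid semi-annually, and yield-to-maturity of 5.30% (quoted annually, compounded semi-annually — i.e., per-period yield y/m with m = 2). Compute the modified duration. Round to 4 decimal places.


Coupon per period c = face * coupon_rate / m = 17.500000
Periods per year m = 2; per-period yield y/m = 0.026500
Number of cashflows N = 4
Cashflows (t years, CF_t, discount factor 1/(1+y/m)^(m*t), PV):
  t = 0.5000: CF_t = 17.500000, DF = 0.974184, PV = 17.048222
  t = 1.0000: CF_t = 17.500000, DF = 0.949035, PV = 16.608107
  t = 1.5000: CF_t = 17.500000, DF = 0.924535, PV = 16.179354
  t = 2.0000: CF_t = 1017.500000, DF = 0.900667, PV = 916.428534
Price P = sum_t PV_t = 966.264218
First compute Macaulay numerator sum_t t * PV_t:
  t * PV_t at t = 0.5000: 8.524111
  t * PV_t at t = 1.0000: 16.608107
  t * PV_t at t = 1.5000: 24.269032
  t * PV_t at t = 2.0000: 1832.857068
Macaulay duration D = 1882.258318 / 966.264218 = 1.947975
Modified duration = D / (1 + y/m) = 1.947975 / (1 + 0.026500) = 1.897686

Answer: Modified duration = 1.8977


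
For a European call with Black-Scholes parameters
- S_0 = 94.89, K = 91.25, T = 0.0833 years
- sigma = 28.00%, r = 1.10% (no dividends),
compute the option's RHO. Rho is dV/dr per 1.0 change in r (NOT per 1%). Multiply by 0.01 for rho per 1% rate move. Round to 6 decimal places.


d1 = 0.5357685401; d2 = 0.4549556699
phi(d1) = 0.3456037133; exp(-qT) = 1.0000000000; exp(-rT) = 0.9990841197
N(d2) = 0.6754294343
Rho = K*T*exp(-rT)*N(d2) = 91.2500 * 0.0833 * 0.9990841197 * 0.6754294343 = 5.129321

Answer: Rho = 5.129321


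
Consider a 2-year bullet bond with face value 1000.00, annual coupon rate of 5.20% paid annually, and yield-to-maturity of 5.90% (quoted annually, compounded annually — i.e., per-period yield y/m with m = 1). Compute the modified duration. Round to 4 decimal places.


Coupon per period c = face * coupon_rate / m = 52.000000
Periods per year m = 1; per-period yield y/m = 0.059000
Number of cashflows N = 2
Cashflows (t years, CF_t, discount factor 1/(1+y/m)^(m*t), PV):
  t = 1.0000: CF_t = 52.000000, DF = 0.944287, PV = 49.102927
  t = 2.0000: CF_t = 1052.000000, DF = 0.891678, PV = 938.045317
Price P = sum_t PV_t = 987.148244
First compute Macaulay numerator sum_t t * PV_t:
  t * PV_t at t = 1.0000: 49.102927
  t * PV_t at t = 2.0000: 1876.090634
Macaulay duration D = 1925.193561 / 987.148244 = 1.950258
Modified duration = D / (1 + y/m) = 1.950258 / (1 + 0.059000) = 1.841603

Answer: Modified duration = 1.8416
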